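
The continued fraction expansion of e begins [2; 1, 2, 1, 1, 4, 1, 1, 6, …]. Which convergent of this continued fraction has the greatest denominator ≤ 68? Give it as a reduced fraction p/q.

106/39

a_0 = 2: 2/1  (≤ bound)
a_1 = 1: 3/1  (≤ bound)
a_2 = 2: 8/3  (≤ bound)
a_3 = 1: 11/4  (≤ bound)
a_4 = 1: 19/7  (≤ bound)
a_5 = 4: 87/32  (≤ bound)
a_6 = 1: 106/39  (≤ bound)
a_7 = 1: 193/71  (> 68, stop)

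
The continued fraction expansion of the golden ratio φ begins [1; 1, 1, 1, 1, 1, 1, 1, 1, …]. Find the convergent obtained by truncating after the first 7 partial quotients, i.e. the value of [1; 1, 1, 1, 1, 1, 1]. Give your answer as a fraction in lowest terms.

a_0 = 1: 1/1
a_1 = 1: 2/1
a_2 = 1: 3/2
a_3 = 1: 5/3
a_4 = 1: 8/5
a_5 = 1: 13/8
a_6 = 1: 21/13

21/13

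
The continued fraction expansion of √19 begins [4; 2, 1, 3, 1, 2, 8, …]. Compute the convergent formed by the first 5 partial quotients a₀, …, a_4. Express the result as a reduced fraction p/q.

61/14

Start with 1.
3 + 1/(1/1) = 3 + 1/1 = 4/1
1 + 1/(4/1) = 1 + 1/4 = 5/4
2 + 1/(5/4) = 2 + 4/5 = 14/5
4 + 1/(14/5) = 4 + 5/14 = 61/14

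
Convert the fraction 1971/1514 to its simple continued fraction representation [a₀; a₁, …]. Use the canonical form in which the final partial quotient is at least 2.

⌊1971/1514⌋ = 1, remainder 457
⌊1514/457⌋ = 3, remainder 143
⌊457/143⌋ = 3, remainder 28
⌊143/28⌋ = 5, remainder 3
⌊28/3⌋ = 9, remainder 1
⌊3/1⌋ = 3, remainder 0

[1; 3, 3, 5, 9, 3]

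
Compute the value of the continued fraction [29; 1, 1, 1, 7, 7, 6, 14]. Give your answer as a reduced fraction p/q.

Start with 14.
6 + 1/(14/1) = 6 + 1/14 = 85/14
7 + 1/(85/14) = 7 + 14/85 = 609/85
7 + 1/(609/85) = 7 + 85/609 = 4348/609
1 + 1/(4348/609) = 1 + 609/4348 = 4957/4348
1 + 1/(4957/4348) = 1 + 4348/4957 = 9305/4957
1 + 1/(9305/4957) = 1 + 4957/9305 = 14262/9305
29 + 1/(14262/9305) = 29 + 9305/14262 = 422903/14262

422903/14262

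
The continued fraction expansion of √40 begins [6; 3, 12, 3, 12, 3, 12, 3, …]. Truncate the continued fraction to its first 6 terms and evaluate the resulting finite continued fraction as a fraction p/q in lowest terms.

Start with 3.
12 + 1/(3/1) = 12 + 1/3 = 37/3
3 + 1/(37/3) = 3 + 3/37 = 114/37
12 + 1/(114/37) = 12 + 37/114 = 1405/114
3 + 1/(1405/114) = 3 + 114/1405 = 4329/1405
6 + 1/(4329/1405) = 6 + 1405/4329 = 27379/4329

27379/4329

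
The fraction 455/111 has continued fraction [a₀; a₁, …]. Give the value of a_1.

Run the Euclidean algorithm, recording each quotient:
455 ÷ 111 → quotient 4, remainder 11
111 ÷ 11 → quotient 10, remainder 1

10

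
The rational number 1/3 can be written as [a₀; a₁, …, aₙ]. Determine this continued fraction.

[0; 3]

⌊1/3⌋ = 0, remainder 1
⌊3/1⌋ = 3, remainder 0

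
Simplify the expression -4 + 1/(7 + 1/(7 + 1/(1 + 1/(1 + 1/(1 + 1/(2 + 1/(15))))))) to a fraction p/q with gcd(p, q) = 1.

Compute successive convergents:
a_0 = -4: -4/1
a_1 = 7: -27/7
a_2 = 7: -193/50
a_3 = 1: -220/57
a_4 = 1: -413/107
a_5 = 1: -633/164
a_6 = 2: -1679/435
a_7 = 15: -25818/6689

-25818/6689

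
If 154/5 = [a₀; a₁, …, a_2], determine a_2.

4

Apply division with remainder until the remainder is 0:
154 ÷ 5 → quotient 30, remainder 4
5 ÷ 4 → quotient 1, remainder 1
4 ÷ 1 → quotient 4, remainder 0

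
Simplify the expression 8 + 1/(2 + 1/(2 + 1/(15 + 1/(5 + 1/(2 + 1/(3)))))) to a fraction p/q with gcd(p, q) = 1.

24880/2961

Start with 3.
2 + 1/(3/1) = 2 + 1/3 = 7/3
5 + 1/(7/3) = 5 + 3/7 = 38/7
15 + 1/(38/7) = 15 + 7/38 = 577/38
2 + 1/(577/38) = 2 + 38/577 = 1192/577
2 + 1/(1192/577) = 2 + 577/1192 = 2961/1192
8 + 1/(2961/1192) = 8 + 1192/2961 = 24880/2961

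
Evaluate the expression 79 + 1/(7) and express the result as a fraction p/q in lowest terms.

554/7

Starting at the tail and folding back:
Start with 7.
79 + 1/(7/1) = 79 + 1/7 = 554/7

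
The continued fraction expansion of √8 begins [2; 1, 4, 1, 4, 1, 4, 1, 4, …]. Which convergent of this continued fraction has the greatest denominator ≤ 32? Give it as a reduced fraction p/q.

82/29

a_0 = 2: 2/1  (≤ bound)
a_1 = 1: 3/1  (≤ bound)
a_2 = 4: 14/5  (≤ bound)
a_3 = 1: 17/6  (≤ bound)
a_4 = 4: 82/29  (≤ bound)
a_5 = 1: 99/35  (> 32, stop)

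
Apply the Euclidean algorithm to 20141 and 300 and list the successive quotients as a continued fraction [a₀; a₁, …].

20141 = 67·300 + 41, so a_0 = 67
300 = 7·41 + 13, so a_1 = 7
41 = 3·13 + 2, so a_2 = 3
13 = 6·2 + 1, so a_3 = 6
2 = 2·1 + 0, so a_4 = 2

[67; 7, 3, 6, 2]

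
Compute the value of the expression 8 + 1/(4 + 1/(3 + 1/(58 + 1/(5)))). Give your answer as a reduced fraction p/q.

Starting at the tail and folding back:
Start with 5.
58 + 1/(5/1) = 58 + 1/5 = 291/5
3 + 1/(291/5) = 3 + 5/291 = 878/291
4 + 1/(878/291) = 4 + 291/878 = 3803/878
8 + 1/(3803/878) = 8 + 878/3803 = 31302/3803

31302/3803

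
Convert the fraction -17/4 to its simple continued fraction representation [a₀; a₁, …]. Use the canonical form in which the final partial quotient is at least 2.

-17 = -5·4 + 3, so a_0 = -5
4 = 1·3 + 1, so a_1 = 1
3 = 3·1 + 0, so a_2 = 3

[-5; 1, 3]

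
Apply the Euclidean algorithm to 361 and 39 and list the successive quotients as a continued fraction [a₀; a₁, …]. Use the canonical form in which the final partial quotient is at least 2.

[9; 3, 1, 9]

Repeatedly divide and take the remainder:
⌊361/39⌋ = 9, remainder 10
⌊39/10⌋ = 3, remainder 9
⌊10/9⌋ = 1, remainder 1
⌊9/1⌋ = 9, remainder 0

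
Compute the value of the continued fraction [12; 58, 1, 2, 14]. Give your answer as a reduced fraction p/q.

a_0 = 12: 12/1
a_1 = 58: 697/58
a_2 = 1: 709/59
a_3 = 2: 2115/176
a_4 = 14: 30319/2523

30319/2523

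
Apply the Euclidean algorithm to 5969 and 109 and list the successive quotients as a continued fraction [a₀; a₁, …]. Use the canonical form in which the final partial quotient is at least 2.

Run the Euclidean algorithm, recording each quotient:
5969 = 54·109 + 83, so a_0 = 54
109 = 1·83 + 26, so a_1 = 1
83 = 3·26 + 5, so a_2 = 3
26 = 5·5 + 1, so a_3 = 5
5 = 5·1 + 0, so a_4 = 5

[54; 1, 3, 5, 5]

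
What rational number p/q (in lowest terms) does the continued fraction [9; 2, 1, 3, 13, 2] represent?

2837/303

a_0 = 9: 9/1
a_1 = 2: 19/2
a_2 = 1: 28/3
a_3 = 3: 103/11
a_4 = 13: 1367/146
a_5 = 2: 2837/303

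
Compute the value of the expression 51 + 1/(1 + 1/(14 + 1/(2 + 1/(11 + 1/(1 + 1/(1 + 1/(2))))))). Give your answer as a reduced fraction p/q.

97275/1873

a_0 = 51: 51/1
a_1 = 1: 52/1
a_2 = 14: 779/15
a_3 = 2: 1610/31
a_4 = 11: 18489/356
a_5 = 1: 20099/387
a_6 = 1: 38588/743
a_7 = 2: 97275/1873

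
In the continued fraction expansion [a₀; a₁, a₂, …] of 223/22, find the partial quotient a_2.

223 ÷ 22 → quotient 10, remainder 3
22 ÷ 3 → quotient 7, remainder 1
3 ÷ 1 → quotient 3, remainder 0

3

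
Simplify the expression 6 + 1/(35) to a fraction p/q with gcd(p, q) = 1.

Start with 35.
6 + 1/(35/1) = 6 + 1/35 = 211/35

211/35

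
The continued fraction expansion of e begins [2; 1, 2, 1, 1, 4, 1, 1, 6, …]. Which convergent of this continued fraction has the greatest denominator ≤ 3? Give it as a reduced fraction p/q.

List convergents until the denominator exceeds the bound:
a_0 = 2: 2/1  (≤ bound)
a_1 = 1: 3/1  (≤ bound)
a_2 = 2: 8/3  (≤ bound)
a_3 = 1: 11/4  (> 3, stop)

8/3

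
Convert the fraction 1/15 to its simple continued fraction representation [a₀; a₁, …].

[0; 15]

Repeatedly divide and take the remainder:
1 = 0·15 + 1, so a_0 = 0
15 = 15·1 + 0, so a_1 = 15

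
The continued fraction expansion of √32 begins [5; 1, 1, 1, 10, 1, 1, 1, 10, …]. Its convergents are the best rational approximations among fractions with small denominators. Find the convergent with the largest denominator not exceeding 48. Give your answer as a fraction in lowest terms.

198/35

a_0 = 5: 5/1  (≤ bound)
a_1 = 1: 6/1  (≤ bound)
a_2 = 1: 11/2  (≤ bound)
a_3 = 1: 17/3  (≤ bound)
a_4 = 10: 181/32  (≤ bound)
a_5 = 1: 198/35  (≤ bound)
a_6 = 1: 379/67  (> 48, stop)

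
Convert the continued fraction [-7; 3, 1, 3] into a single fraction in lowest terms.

-101/15

Start with 3.
1 + 1/(3/1) = 1 + 1/3 = 4/3
3 + 1/(4/3) = 3 + 3/4 = 15/4
-7 + 1/(15/4) = -7 + 4/15 = -101/15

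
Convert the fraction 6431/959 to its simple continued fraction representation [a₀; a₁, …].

⌊6431/959⌋ = 6, remainder 677
⌊959/677⌋ = 1, remainder 282
⌊677/282⌋ = 2, remainder 113
⌊282/113⌋ = 2, remainder 56
⌊113/56⌋ = 2, remainder 1
⌊56/1⌋ = 56, remainder 0

[6; 1, 2, 2, 2, 56]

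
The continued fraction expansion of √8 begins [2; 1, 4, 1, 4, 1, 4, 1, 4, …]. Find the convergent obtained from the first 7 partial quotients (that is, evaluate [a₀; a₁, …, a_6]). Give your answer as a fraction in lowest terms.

a_0 = 2: 2/1
a_1 = 1: 3/1
a_2 = 4: 14/5
a_3 = 1: 17/6
a_4 = 4: 82/29
a_5 = 1: 99/35
a_6 = 4: 478/169

478/169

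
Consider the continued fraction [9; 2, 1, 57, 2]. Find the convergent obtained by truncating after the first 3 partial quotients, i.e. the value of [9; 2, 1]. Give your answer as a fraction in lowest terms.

28/3

Start with 1.
2 + 1/(1/1) = 2 + 1/1 = 3/1
9 + 1/(3/1) = 9 + 1/3 = 28/3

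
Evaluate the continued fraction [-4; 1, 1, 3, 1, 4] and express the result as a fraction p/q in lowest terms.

-148/43

Work from the innermost term outward:
Start with 4.
1 + 1/(4/1) = 1 + 1/4 = 5/4
3 + 1/(5/4) = 3 + 4/5 = 19/5
1 + 1/(19/5) = 1 + 5/19 = 24/19
1 + 1/(24/19) = 1 + 19/24 = 43/24
-4 + 1/(43/24) = -4 + 24/43 = -148/43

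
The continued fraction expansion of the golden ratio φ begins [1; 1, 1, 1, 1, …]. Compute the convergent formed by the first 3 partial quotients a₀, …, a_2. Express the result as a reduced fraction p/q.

Use the convergent recurrence hₖ = aₖ·hₖ₋₁ + hₖ₋₂ (and likewise for the denominators kₖ):
a_0 = 1: 1/1
a_1 = 1: 2/1
a_2 = 1: 3/2

3/2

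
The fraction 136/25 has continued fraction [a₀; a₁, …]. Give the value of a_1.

Repeatedly divide and take the remainder:
⌊136/25⌋ = 5, remainder 11
⌊25/11⌋ = 2, remainder 3

2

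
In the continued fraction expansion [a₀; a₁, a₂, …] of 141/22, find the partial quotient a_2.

2

Run the Euclidean algorithm, recording each quotient:
141 ÷ 22 → quotient 6, remainder 9
22 ÷ 9 → quotient 2, remainder 4
9 ÷ 4 → quotient 2, remainder 1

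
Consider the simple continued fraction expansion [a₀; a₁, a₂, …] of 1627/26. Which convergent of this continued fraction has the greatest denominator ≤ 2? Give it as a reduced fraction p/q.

List convergents until the denominator exceeds the bound:
a_0 = 62: 62/1  (≤ bound)
a_1 = 1: 63/1  (≤ bound)
a_2 = 1: 125/2  (≤ bound)
a_3 = 2: 313/5  (> 2, stop)

125/2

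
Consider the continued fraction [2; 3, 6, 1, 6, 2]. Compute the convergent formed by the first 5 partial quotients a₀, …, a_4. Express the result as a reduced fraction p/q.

a_0 = 2: 2/1
a_1 = 3: 7/3
a_2 = 6: 44/19
a_3 = 1: 51/22
a_4 = 6: 350/151

350/151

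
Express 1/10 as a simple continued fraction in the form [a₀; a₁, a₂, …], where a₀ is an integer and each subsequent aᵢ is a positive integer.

Apply division with remainder until the remainder is 0:
⌊1/10⌋ = 0, remainder 1
⌊10/1⌋ = 10, remainder 0

[0; 10]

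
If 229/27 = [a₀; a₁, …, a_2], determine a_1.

2

229 ÷ 27 → quotient 8, remainder 13
27 ÷ 13 → quotient 2, remainder 1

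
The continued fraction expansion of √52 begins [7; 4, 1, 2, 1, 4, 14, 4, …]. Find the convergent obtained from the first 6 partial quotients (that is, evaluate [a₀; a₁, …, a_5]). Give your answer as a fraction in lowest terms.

Starting at the tail and folding back:
Start with 4.
1 + 1/(4/1) = 1 + 1/4 = 5/4
2 + 1/(5/4) = 2 + 4/5 = 14/5
1 + 1/(14/5) = 1 + 5/14 = 19/14
4 + 1/(19/14) = 4 + 14/19 = 90/19
7 + 1/(90/19) = 7 + 19/90 = 649/90

649/90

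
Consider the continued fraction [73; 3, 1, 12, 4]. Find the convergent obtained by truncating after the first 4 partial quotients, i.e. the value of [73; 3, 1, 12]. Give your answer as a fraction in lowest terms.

3736/51

a_0 = 73: 73/1
a_1 = 3: 220/3
a_2 = 1: 293/4
a_3 = 12: 3736/51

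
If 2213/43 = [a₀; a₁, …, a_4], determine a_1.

2

2213 ÷ 43 → quotient 51, remainder 20
43 ÷ 20 → quotient 2, remainder 3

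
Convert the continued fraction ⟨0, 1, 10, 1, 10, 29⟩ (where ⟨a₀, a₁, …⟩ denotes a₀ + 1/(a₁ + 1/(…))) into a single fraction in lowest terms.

3491/3811

a_0 = 0: 0/1
a_1 = 1: 1/1
a_2 = 10: 10/11
a_3 = 1: 11/12
a_4 = 10: 120/131
a_5 = 29: 3491/3811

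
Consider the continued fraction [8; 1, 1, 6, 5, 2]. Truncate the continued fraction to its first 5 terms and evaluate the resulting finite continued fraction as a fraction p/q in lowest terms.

Start with 5.
6 + 1/(5/1) = 6 + 1/5 = 31/5
1 + 1/(31/5) = 1 + 5/31 = 36/31
1 + 1/(36/31) = 1 + 31/36 = 67/36
8 + 1/(67/36) = 8 + 36/67 = 572/67

572/67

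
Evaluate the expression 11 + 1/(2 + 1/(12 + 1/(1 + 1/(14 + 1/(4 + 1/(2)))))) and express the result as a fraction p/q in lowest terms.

42263/3681

Work from the innermost term outward:
Start with 2.
4 + 1/(2/1) = 4 + 1/2 = 9/2
14 + 1/(9/2) = 14 + 2/9 = 128/9
1 + 1/(128/9) = 1 + 9/128 = 137/128
12 + 1/(137/128) = 12 + 128/137 = 1772/137
2 + 1/(1772/137) = 2 + 137/1772 = 3681/1772
11 + 1/(3681/1772) = 11 + 1772/3681 = 42263/3681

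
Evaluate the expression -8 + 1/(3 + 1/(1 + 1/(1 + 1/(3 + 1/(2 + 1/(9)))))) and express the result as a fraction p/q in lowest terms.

-4153/538

Start with 9.
2 + 1/(9/1) = 2 + 1/9 = 19/9
3 + 1/(19/9) = 3 + 9/19 = 66/19
1 + 1/(66/19) = 1 + 19/66 = 85/66
1 + 1/(85/66) = 1 + 66/85 = 151/85
3 + 1/(151/85) = 3 + 85/151 = 538/151
-8 + 1/(538/151) = -8 + 151/538 = -4153/538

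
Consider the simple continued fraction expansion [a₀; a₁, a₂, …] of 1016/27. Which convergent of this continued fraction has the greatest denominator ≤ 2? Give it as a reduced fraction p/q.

75/2

List convergents until the denominator exceeds the bound:
a_0 = 37: 37/1  (≤ bound)
a_1 = 1: 38/1  (≤ bound)
a_2 = 1: 75/2  (≤ bound)
a_3 = 1: 113/3  (> 2, stop)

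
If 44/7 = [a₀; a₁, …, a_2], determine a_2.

2

44 ÷ 7 → quotient 6, remainder 2
7 ÷ 2 → quotient 3, remainder 1
2 ÷ 1 → quotient 2, remainder 0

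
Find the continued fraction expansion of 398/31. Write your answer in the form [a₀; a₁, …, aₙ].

Run the Euclidean algorithm, recording each quotient:
398 = 12·31 + 26, so a_0 = 12
31 = 1·26 + 5, so a_1 = 1
26 = 5·5 + 1, so a_2 = 5
5 = 5·1 + 0, so a_3 = 5

[12; 1, 5, 5]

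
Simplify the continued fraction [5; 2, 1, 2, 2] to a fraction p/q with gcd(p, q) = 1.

a_0 = 5: 5/1
a_1 = 2: 11/2
a_2 = 1: 16/3
a_3 = 2: 43/8
a_4 = 2: 102/19

102/19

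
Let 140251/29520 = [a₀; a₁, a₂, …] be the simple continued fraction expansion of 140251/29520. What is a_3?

59

Run the Euclidean algorithm, recording each quotient:
140251 ÷ 29520 → quotient 4, remainder 22171
29520 ÷ 22171 → quotient 1, remainder 7349
22171 ÷ 7349 → quotient 3, remainder 124
7349 ÷ 124 → quotient 59, remainder 33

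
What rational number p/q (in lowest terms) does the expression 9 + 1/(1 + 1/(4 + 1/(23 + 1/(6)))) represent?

Starting at the tail and folding back:
Start with 6.
23 + 1/(6/1) = 23 + 1/6 = 139/6
4 + 1/(139/6) = 4 + 6/139 = 562/139
1 + 1/(562/139) = 1 + 139/562 = 701/562
9 + 1/(701/562) = 9 + 562/701 = 6871/701

6871/701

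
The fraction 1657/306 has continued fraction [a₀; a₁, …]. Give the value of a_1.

2

Apply division with remainder until the remainder is 0:
1657 ÷ 306 → quotient 5, remainder 127
306 ÷ 127 → quotient 2, remainder 52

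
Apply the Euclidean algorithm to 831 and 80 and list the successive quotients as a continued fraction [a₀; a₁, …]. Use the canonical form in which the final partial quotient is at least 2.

[10; 2, 1, 1, 2, 1, 1, 2]

831 ÷ 80 → quotient 10, remainder 31
80 ÷ 31 → quotient 2, remainder 18
31 ÷ 18 → quotient 1, remainder 13
18 ÷ 13 → quotient 1, remainder 5
13 ÷ 5 → quotient 2, remainder 3
5 ÷ 3 → quotient 1, remainder 2
3 ÷ 2 → quotient 1, remainder 1
2 ÷ 1 → quotient 2, remainder 0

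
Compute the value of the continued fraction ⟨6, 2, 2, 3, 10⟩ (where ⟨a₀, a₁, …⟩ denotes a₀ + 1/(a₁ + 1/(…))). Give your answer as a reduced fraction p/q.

1122/175

Use the convergent recurrence hₖ = aₖ·hₖ₋₁ + hₖ₋₂ (and likewise for the denominators kₖ):
a_0 = 6: 6/1
a_1 = 2: 13/2
a_2 = 2: 32/5
a_3 = 3: 109/17
a_4 = 10: 1122/175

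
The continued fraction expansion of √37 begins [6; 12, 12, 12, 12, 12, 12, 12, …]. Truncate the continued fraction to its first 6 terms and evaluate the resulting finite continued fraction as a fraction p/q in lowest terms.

Collapse the nested fraction from the inside out:
Start with 12.
12 + 1/(12/1) = 12 + 1/12 = 145/12
12 + 1/(145/12) = 12 + 12/145 = 1752/145
12 + 1/(1752/145) = 12 + 145/1752 = 21169/1752
12 + 1/(21169/1752) = 12 + 1752/21169 = 255780/21169
6 + 1/(255780/21169) = 6 + 21169/255780 = 1555849/255780

1555849/255780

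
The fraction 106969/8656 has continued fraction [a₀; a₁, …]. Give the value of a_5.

Run the Euclidean algorithm, recording each quotient:
106969 = 12·8656 + 3097, so a_0 = 12
8656 = 2·3097 + 2462, so a_1 = 2
3097 = 1·2462 + 635, so a_2 = 1
2462 = 3·635 + 557, so a_3 = 3
635 = 1·557 + 78, so a_4 = 1
557 = 7·78 + 11, so a_5 = 7

7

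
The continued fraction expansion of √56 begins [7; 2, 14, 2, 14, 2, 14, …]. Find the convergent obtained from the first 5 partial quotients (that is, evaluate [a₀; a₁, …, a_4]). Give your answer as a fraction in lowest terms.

a_0 = 7: 7/1
a_1 = 2: 15/2
a_2 = 14: 217/29
a_3 = 2: 449/60
a_4 = 14: 6503/869

6503/869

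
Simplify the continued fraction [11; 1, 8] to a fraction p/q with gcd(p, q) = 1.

107/9

a_0 = 11: 11/1
a_1 = 1: 12/1
a_2 = 8: 107/9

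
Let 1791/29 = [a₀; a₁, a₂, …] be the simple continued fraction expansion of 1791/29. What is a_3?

1791 = 61·29 + 22, so a_0 = 61
29 = 1·22 + 7, so a_1 = 1
22 = 3·7 + 1, so a_2 = 3
7 = 7·1 + 0, so a_3 = 7

7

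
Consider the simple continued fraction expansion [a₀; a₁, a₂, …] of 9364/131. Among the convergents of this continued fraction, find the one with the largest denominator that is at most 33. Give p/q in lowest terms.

List convergents until the denominator exceeds the bound:
a_0 = 71: 71/1  (≤ bound)
a_1 = 2: 143/2  (≤ bound)
a_2 = 12: 1787/25  (≤ bound)
a_3 = 1: 1930/27  (≤ bound)
a_4 = 1: 3717/52  (> 33, stop)

1930/27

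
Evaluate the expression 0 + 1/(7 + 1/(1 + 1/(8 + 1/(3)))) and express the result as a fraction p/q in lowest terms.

Work from the innermost term outward:
Start with 3.
8 + 1/(3/1) = 8 + 1/3 = 25/3
1 + 1/(25/3) = 1 + 3/25 = 28/25
7 + 1/(28/25) = 7 + 25/28 = 221/28
0 + 1/(221/28) = 0 + 28/221 = 28/221

28/221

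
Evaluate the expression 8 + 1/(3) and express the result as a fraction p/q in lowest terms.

Start with 3.
8 + 1/(3/1) = 8 + 1/3 = 25/3

25/3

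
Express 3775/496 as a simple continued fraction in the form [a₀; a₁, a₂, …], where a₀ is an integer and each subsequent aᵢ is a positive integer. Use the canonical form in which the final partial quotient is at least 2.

[7; 1, 1, 1, 1, 3, 13, 2]

3775 ÷ 496 → quotient 7, remainder 303
496 ÷ 303 → quotient 1, remainder 193
303 ÷ 193 → quotient 1, remainder 110
193 ÷ 110 → quotient 1, remainder 83
110 ÷ 83 → quotient 1, remainder 27
83 ÷ 27 → quotient 3, remainder 2
27 ÷ 2 → quotient 13, remainder 1
2 ÷ 1 → quotient 2, remainder 0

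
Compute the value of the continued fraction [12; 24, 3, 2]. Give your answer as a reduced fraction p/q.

2047/170

Start with 2.
3 + 1/(2/1) = 3 + 1/2 = 7/2
24 + 1/(7/2) = 24 + 2/7 = 170/7
12 + 1/(170/7) = 12 + 7/170 = 2047/170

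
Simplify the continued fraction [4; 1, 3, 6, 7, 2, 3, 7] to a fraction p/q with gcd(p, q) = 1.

a_0 = 4: 4/1
a_1 = 1: 5/1
a_2 = 3: 19/4
a_3 = 6: 119/25
a_4 = 7: 852/179
a_5 = 2: 1823/383
a_6 = 3: 6321/1328
a_7 = 7: 46070/9679

46070/9679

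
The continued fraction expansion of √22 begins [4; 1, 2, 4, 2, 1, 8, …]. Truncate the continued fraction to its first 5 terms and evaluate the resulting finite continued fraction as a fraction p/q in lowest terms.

136/29

Use the convergent recurrence hₖ = aₖ·hₖ₋₁ + hₖ₋₂ (and likewise for the denominators kₖ):
a_0 = 4: 4/1
a_1 = 1: 5/1
a_2 = 2: 14/3
a_3 = 4: 61/13
a_4 = 2: 136/29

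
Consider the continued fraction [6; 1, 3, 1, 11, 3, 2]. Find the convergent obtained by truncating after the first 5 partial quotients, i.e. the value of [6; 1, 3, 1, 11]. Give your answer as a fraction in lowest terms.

a_0 = 6: 6/1
a_1 = 1: 7/1
a_2 = 3: 27/4
a_3 = 1: 34/5
a_4 = 11: 401/59

401/59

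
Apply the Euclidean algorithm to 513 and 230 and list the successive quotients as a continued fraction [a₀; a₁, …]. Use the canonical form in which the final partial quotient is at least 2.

Run the Euclidean algorithm, recording each quotient:
513 ÷ 230 → quotient 2, remainder 53
230 ÷ 53 → quotient 4, remainder 18
53 ÷ 18 → quotient 2, remainder 17
18 ÷ 17 → quotient 1, remainder 1
17 ÷ 1 → quotient 17, remainder 0

[2; 4, 2, 1, 17]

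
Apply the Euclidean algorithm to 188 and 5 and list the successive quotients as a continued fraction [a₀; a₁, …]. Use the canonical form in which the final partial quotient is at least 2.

Repeatedly divide and take the remainder:
188 = 37·5 + 3, so a_0 = 37
5 = 1·3 + 2, so a_1 = 1
3 = 1·2 + 1, so a_2 = 1
2 = 2·1 + 0, so a_3 = 2

[37; 1, 1, 2]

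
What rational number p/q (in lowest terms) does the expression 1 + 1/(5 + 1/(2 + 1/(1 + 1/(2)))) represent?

51/43

Build up convergents one term at a time:
a_0 = 1: 1/1
a_1 = 5: 6/5
a_2 = 2: 13/11
a_3 = 1: 19/16
a_4 = 2: 51/43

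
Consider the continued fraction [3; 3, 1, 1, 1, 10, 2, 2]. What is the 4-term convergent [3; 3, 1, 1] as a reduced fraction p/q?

23/7

Collapse the nested fraction from the inside out:
Start with 1.
1 + 1/(1/1) = 1 + 1/1 = 2/1
3 + 1/(2/1) = 3 + 1/2 = 7/2
3 + 1/(7/2) = 3 + 2/7 = 23/7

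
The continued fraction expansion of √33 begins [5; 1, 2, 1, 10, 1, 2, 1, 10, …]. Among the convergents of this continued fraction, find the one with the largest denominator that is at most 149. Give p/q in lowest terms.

787/137

List convergents until the denominator exceeds the bound:
a_0 = 5: 5/1  (≤ bound)
a_1 = 1: 6/1  (≤ bound)
a_2 = 2: 17/3  (≤ bound)
a_3 = 1: 23/4  (≤ bound)
a_4 = 10: 247/43  (≤ bound)
a_5 = 1: 270/47  (≤ bound)
a_6 = 2: 787/137  (≤ bound)
a_7 = 1: 1057/184  (> 149, stop)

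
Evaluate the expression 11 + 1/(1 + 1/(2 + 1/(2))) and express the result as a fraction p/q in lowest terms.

82/7

Start with 2.
2 + 1/(2/1) = 2 + 1/2 = 5/2
1 + 1/(5/2) = 1 + 2/5 = 7/5
11 + 1/(7/5) = 11 + 5/7 = 82/7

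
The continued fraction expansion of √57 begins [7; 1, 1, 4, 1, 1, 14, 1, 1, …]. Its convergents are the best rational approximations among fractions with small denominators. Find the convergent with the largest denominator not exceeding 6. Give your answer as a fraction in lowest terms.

15/2

a_0 = 7: 7/1  (≤ bound)
a_1 = 1: 8/1  (≤ bound)
a_2 = 1: 15/2  (≤ bound)
a_3 = 4: 68/9  (> 6, stop)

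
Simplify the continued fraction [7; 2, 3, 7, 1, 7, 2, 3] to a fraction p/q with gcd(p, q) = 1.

a_0 = 7: 7/1
a_1 = 2: 15/2
a_2 = 3: 52/7
a_3 = 7: 379/51
a_4 = 1: 431/58
a_5 = 7: 3396/457
a_6 = 2: 7223/972
a_7 = 3: 25065/3373

25065/3373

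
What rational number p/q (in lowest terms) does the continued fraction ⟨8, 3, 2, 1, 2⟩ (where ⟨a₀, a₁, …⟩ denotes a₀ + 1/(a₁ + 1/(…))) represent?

224/27

a_0 = 8: 8/1
a_1 = 3: 25/3
a_2 = 2: 58/7
a_3 = 1: 83/10
a_4 = 2: 224/27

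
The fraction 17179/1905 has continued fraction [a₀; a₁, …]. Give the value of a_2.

17179 ÷ 1905 → quotient 9, remainder 34
1905 ÷ 34 → quotient 56, remainder 1
34 ÷ 1 → quotient 34, remainder 0

34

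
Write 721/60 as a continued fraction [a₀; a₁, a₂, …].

721 = 12·60 + 1, so a_0 = 12
60 = 60·1 + 0, so a_1 = 60

[12; 60]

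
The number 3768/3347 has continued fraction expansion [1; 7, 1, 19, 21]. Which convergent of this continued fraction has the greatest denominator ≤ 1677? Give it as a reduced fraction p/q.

179/159

a_0 = 1: 1/1  (≤ bound)
a_1 = 7: 8/7  (≤ bound)
a_2 = 1: 9/8  (≤ bound)
a_3 = 19: 179/159  (≤ bound)
a_4 = 21: 3768/3347  (> 1677, stop)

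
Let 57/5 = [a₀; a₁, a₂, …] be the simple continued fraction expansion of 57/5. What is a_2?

2

57 ÷ 5 → quotient 11, remainder 2
5 ÷ 2 → quotient 2, remainder 1
2 ÷ 1 → quotient 2, remainder 0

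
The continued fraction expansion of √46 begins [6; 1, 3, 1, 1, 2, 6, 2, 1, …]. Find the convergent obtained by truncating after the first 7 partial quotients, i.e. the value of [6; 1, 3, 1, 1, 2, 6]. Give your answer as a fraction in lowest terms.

Start with 6.
2 + 1/(6/1) = 2 + 1/6 = 13/6
1 + 1/(13/6) = 1 + 6/13 = 19/13
1 + 1/(19/13) = 1 + 13/19 = 32/19
3 + 1/(32/19) = 3 + 19/32 = 115/32
1 + 1/(115/32) = 1 + 32/115 = 147/115
6 + 1/(147/115) = 6 + 115/147 = 997/147

997/147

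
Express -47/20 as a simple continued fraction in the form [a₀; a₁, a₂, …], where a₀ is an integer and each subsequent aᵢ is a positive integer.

Repeatedly divide and take the remainder:
-47 = -3·20 + 13, so a_0 = -3
20 = 1·13 + 7, so a_1 = 1
13 = 1·7 + 6, so a_2 = 1
7 = 1·6 + 1, so a_3 = 1
6 = 6·1 + 0, so a_4 = 6

[-3; 1, 1, 1, 6]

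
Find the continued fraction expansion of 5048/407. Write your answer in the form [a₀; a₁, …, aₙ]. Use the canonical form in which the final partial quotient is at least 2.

⌊5048/407⌋ = 12, remainder 164
⌊407/164⌋ = 2, remainder 79
⌊164/79⌋ = 2, remainder 6
⌊79/6⌋ = 13, remainder 1
⌊6/1⌋ = 6, remainder 0

[12; 2, 2, 13, 6]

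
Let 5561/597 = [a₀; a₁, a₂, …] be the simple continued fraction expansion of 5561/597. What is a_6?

5561 ÷ 597 → quotient 9, remainder 188
597 ÷ 188 → quotient 3, remainder 33
188 ÷ 33 → quotient 5, remainder 23
33 ÷ 23 → quotient 1, remainder 10
23 ÷ 10 → quotient 2, remainder 3
10 ÷ 3 → quotient 3, remainder 1
3 ÷ 1 → quotient 3, remainder 0

3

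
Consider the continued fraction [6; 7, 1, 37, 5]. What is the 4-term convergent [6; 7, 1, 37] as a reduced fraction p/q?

1856/303

a_0 = 6: 6/1
a_1 = 7: 43/7
a_2 = 1: 49/8
a_3 = 37: 1856/303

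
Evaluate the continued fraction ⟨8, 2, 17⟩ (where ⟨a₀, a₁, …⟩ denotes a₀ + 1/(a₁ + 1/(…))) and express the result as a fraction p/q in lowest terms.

Work from the innermost term outward:
Start with 17.
2 + 1/(17/1) = 2 + 1/17 = 35/17
8 + 1/(35/17) = 8 + 17/35 = 297/35

297/35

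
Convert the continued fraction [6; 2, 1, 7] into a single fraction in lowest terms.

a_0 = 6: 6/1
a_1 = 2: 13/2
a_2 = 1: 19/3
a_3 = 7: 146/23

146/23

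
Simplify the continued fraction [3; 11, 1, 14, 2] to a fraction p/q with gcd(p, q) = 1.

1141/370

a_0 = 3: 3/1
a_1 = 11: 34/11
a_2 = 1: 37/12
a_3 = 14: 552/179
a_4 = 2: 1141/370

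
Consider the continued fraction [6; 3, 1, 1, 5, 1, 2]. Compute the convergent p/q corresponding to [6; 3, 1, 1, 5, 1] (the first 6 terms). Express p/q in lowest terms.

289/46

a_0 = 6: 6/1
a_1 = 3: 19/3
a_2 = 1: 25/4
a_3 = 1: 44/7
a_4 = 5: 245/39
a_5 = 1: 289/46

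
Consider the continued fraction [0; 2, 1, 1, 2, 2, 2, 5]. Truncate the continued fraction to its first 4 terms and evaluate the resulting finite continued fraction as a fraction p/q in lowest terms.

Starting at the tail and folding back:
Start with 1.
1 + 1/(1/1) = 1 + 1/1 = 2/1
2 + 1/(2/1) = 2 + 1/2 = 5/2
0 + 1/(5/2) = 0 + 2/5 = 2/5

2/5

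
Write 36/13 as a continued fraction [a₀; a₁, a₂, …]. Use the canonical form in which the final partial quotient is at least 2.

36 ÷ 13 → quotient 2, remainder 10
13 ÷ 10 → quotient 1, remainder 3
10 ÷ 3 → quotient 3, remainder 1
3 ÷ 1 → quotient 3, remainder 0

[2; 1, 3, 3]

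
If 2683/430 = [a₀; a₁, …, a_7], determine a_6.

Repeatedly divide and take the remainder:
2683 ÷ 430 → quotient 6, remainder 103
430 ÷ 103 → quotient 4, remainder 18
103 ÷ 18 → quotient 5, remainder 13
18 ÷ 13 → quotient 1, remainder 5
13 ÷ 5 → quotient 2, remainder 3
5 ÷ 3 → quotient 1, remainder 2
3 ÷ 2 → quotient 1, remainder 1

1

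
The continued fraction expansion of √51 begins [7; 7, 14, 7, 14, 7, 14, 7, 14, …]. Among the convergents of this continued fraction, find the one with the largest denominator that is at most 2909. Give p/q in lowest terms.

4999/700

List convergents until the denominator exceeds the bound:
a_0 = 7: 7/1  (≤ bound)
a_1 = 7: 50/7  (≤ bound)
a_2 = 14: 707/99  (≤ bound)
a_3 = 7: 4999/700  (≤ bound)
a_4 = 14: 70693/9899  (> 2909, stop)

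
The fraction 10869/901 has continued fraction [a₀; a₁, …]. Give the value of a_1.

15

10869 ÷ 901 → quotient 12, remainder 57
901 ÷ 57 → quotient 15, remainder 46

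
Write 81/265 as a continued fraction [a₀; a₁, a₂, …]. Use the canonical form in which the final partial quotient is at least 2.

[0; 3, 3, 1, 2, 7]

Repeatedly divide and take the remainder:
81 = 0·265 + 81, so a_0 = 0
265 = 3·81 + 22, so a_1 = 3
81 = 3·22 + 15, so a_2 = 3
22 = 1·15 + 7, so a_3 = 1
15 = 2·7 + 1, so a_4 = 2
7 = 7·1 + 0, so a_5 = 7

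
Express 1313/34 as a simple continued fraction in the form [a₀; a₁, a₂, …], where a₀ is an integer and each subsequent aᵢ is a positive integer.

Apply division with remainder until the remainder is 0:
1313 ÷ 34 → quotient 38, remainder 21
34 ÷ 21 → quotient 1, remainder 13
21 ÷ 13 → quotient 1, remainder 8
13 ÷ 8 → quotient 1, remainder 5
8 ÷ 5 → quotient 1, remainder 3
5 ÷ 3 → quotient 1, remainder 2
3 ÷ 2 → quotient 1, remainder 1
2 ÷ 1 → quotient 2, remainder 0

[38; 1, 1, 1, 1, 1, 1, 2]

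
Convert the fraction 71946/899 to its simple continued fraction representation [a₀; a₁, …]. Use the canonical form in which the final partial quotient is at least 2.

⌊71946/899⌋ = 80, remainder 26
⌊899/26⌋ = 34, remainder 15
⌊26/15⌋ = 1, remainder 11
⌊15/11⌋ = 1, remainder 4
⌊11/4⌋ = 2, remainder 3
⌊4/3⌋ = 1, remainder 1
⌊3/1⌋ = 3, remainder 0

[80; 34, 1, 1, 2, 1, 3]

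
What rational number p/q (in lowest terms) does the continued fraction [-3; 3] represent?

-8/3

Compute successive convergents:
a_0 = -3: -3/1
a_1 = 3: -8/3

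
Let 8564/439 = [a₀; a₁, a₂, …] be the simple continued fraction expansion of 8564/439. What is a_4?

1

Repeatedly divide and take the remainder:
⌊8564/439⌋ = 19, remainder 223
⌊439/223⌋ = 1, remainder 216
⌊223/216⌋ = 1, remainder 7
⌊216/7⌋ = 30, remainder 6
⌊7/6⌋ = 1, remainder 1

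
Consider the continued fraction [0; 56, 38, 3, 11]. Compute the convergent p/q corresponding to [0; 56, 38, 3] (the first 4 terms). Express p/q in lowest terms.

115/6443

a_0 = 0: 0/1
a_1 = 56: 1/56
a_2 = 38: 38/2129
a_3 = 3: 115/6443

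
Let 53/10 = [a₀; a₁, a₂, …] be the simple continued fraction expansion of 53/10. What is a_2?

53 = 5·10 + 3, so a_0 = 5
10 = 3·3 + 1, so a_1 = 3
3 = 3·1 + 0, so a_2 = 3

3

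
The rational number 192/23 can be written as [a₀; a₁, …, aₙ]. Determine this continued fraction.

Apply division with remainder until the remainder is 0:
192 ÷ 23 → quotient 8, remainder 8
23 ÷ 8 → quotient 2, remainder 7
8 ÷ 7 → quotient 1, remainder 1
7 ÷ 1 → quotient 7, remainder 0

[8; 2, 1, 7]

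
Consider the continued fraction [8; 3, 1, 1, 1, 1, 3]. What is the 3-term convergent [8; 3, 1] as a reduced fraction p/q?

Build up convergents one term at a time:
a_0 = 8: 8/1
a_1 = 3: 25/3
a_2 = 1: 33/4

33/4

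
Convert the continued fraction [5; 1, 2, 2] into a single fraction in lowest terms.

40/7

Build up convergents one term at a time:
a_0 = 5: 5/1
a_1 = 1: 6/1
a_2 = 2: 17/3
a_3 = 2: 40/7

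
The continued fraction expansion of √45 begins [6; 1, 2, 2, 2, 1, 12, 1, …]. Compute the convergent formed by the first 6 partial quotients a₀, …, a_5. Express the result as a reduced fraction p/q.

Start with 1.
2 + 1/(1/1) = 2 + 1/1 = 3/1
2 + 1/(3/1) = 2 + 1/3 = 7/3
2 + 1/(7/3) = 2 + 3/7 = 17/7
1 + 1/(17/7) = 1 + 7/17 = 24/17
6 + 1/(24/17) = 6 + 17/24 = 161/24

161/24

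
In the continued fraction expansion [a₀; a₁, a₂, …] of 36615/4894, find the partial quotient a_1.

⌊36615/4894⌋ = 7, remainder 2357
⌊4894/2357⌋ = 2, remainder 180

2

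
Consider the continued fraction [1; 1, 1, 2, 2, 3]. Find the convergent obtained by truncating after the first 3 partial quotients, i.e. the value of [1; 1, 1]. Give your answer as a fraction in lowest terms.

3/2

a_0 = 1: 1/1
a_1 = 1: 2/1
a_2 = 1: 3/2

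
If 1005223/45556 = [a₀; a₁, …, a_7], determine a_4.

1005223 = 22·45556 + 2991, so a_0 = 22
45556 = 15·2991 + 691, so a_1 = 15
2991 = 4·691 + 227, so a_2 = 4
691 = 3·227 + 10, so a_3 = 3
227 = 22·10 + 7, so a_4 = 22

22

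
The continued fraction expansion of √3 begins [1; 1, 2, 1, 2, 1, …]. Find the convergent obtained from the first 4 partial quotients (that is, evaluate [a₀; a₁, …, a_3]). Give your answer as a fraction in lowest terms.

Collapse the nested fraction from the inside out:
Start with 1.
2 + 1/(1/1) = 2 + 1/1 = 3/1
1 + 1/(3/1) = 1 + 1/3 = 4/3
1 + 1/(4/3) = 1 + 3/4 = 7/4

7/4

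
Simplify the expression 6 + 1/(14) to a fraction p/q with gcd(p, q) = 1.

85/14

Start with 14.
6 + 1/(14/1) = 6 + 1/14 = 85/14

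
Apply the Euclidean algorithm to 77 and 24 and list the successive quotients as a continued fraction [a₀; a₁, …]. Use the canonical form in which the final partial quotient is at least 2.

⌊77/24⌋ = 3, remainder 5
⌊24/5⌋ = 4, remainder 4
⌊5/4⌋ = 1, remainder 1
⌊4/1⌋ = 4, remainder 0

[3; 4, 1, 4]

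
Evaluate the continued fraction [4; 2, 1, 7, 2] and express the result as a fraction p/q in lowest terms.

Start with 2.
7 + 1/(2/1) = 7 + 1/2 = 15/2
1 + 1/(15/2) = 1 + 2/15 = 17/15
2 + 1/(17/15) = 2 + 15/17 = 49/17
4 + 1/(49/17) = 4 + 17/49 = 213/49

213/49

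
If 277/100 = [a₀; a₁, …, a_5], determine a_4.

Run the Euclidean algorithm, recording each quotient:
277 = 2·100 + 77, so a_0 = 2
100 = 1·77 + 23, so a_1 = 1
77 = 3·23 + 8, so a_2 = 3
23 = 2·8 + 7, so a_3 = 2
8 = 1·7 + 1, so a_4 = 1

1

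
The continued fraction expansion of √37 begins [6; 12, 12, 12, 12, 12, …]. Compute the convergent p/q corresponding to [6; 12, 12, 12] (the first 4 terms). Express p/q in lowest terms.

Collapse the nested fraction from the inside out:
Start with 12.
12 + 1/(12/1) = 12 + 1/12 = 145/12
12 + 1/(145/12) = 12 + 12/145 = 1752/145
6 + 1/(1752/145) = 6 + 145/1752 = 10657/1752

10657/1752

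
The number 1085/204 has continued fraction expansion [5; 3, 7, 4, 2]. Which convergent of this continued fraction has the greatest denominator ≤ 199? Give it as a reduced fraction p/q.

a_0 = 5: 5/1  (≤ bound)
a_1 = 3: 16/3  (≤ bound)
a_2 = 7: 117/22  (≤ bound)
a_3 = 4: 484/91  (≤ bound)
a_4 = 2: 1085/204  (> 199, stop)

484/91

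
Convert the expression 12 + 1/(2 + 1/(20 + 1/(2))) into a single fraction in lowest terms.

1049/84

Collapse the nested fraction from the inside out:
Start with 2.
20 + 1/(2/1) = 20 + 1/2 = 41/2
2 + 1/(41/2) = 2 + 2/41 = 84/41
12 + 1/(84/41) = 12 + 41/84 = 1049/84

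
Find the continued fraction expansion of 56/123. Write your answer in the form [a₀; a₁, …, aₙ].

[0; 2, 5, 11]

Apply division with remainder until the remainder is 0:
⌊56/123⌋ = 0, remainder 56
⌊123/56⌋ = 2, remainder 11
⌊56/11⌋ = 5, remainder 1
⌊11/1⌋ = 11, remainder 0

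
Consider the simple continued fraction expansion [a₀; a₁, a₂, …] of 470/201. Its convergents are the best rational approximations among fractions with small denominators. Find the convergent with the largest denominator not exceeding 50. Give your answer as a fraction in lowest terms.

7/3

a_0 = 2: 2/1  (≤ bound)
a_1 = 2: 5/2  (≤ bound)
a_2 = 1: 7/3  (≤ bound)
a_3 = 21: 152/65  (> 50, stop)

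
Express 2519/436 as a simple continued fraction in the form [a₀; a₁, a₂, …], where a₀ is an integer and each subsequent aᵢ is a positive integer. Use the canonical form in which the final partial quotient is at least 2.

[5; 1, 3, 2, 48]

Apply division with remainder until the remainder is 0:
2519 = 5·436 + 339, so a_0 = 5
436 = 1·339 + 97, so a_1 = 1
339 = 3·97 + 48, so a_2 = 3
97 = 2·48 + 1, so a_3 = 2
48 = 48·1 + 0, so a_4 = 48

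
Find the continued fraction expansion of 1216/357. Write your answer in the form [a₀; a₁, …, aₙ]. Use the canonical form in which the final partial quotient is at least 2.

[3; 2, 2, 6, 11]

⌊1216/357⌋ = 3, remainder 145
⌊357/145⌋ = 2, remainder 67
⌊145/67⌋ = 2, remainder 11
⌊67/11⌋ = 6, remainder 1
⌊11/1⌋ = 11, remainder 0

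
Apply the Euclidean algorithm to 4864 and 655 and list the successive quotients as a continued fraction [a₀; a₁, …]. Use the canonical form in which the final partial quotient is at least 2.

[7; 2, 2, 1, 7, 12]

4864 = 7·655 + 279, so a_0 = 7
655 = 2·279 + 97, so a_1 = 2
279 = 2·97 + 85, so a_2 = 2
97 = 1·85 + 12, so a_3 = 1
85 = 7·12 + 1, so a_4 = 7
12 = 12·1 + 0, so a_5 = 12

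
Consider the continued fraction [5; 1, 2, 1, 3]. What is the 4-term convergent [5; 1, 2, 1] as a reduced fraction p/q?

a_0 = 5: 5/1
a_1 = 1: 6/1
a_2 = 2: 17/3
a_3 = 1: 23/4

23/4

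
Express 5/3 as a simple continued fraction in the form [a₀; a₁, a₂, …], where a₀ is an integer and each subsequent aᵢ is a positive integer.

[1; 1, 2]

5 = 1·3 + 2, so a_0 = 1
3 = 1·2 + 1, so a_1 = 1
2 = 2·1 + 0, so a_2 = 2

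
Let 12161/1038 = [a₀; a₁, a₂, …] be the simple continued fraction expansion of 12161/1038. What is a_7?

12161 = 11·1038 + 743, so a_0 = 11
1038 = 1·743 + 295, so a_1 = 1
743 = 2·295 + 153, so a_2 = 2
295 = 1·153 + 142, so a_3 = 1
153 = 1·142 + 11, so a_4 = 1
142 = 12·11 + 10, so a_5 = 12
11 = 1·10 + 1, so a_6 = 1
10 = 10·1 + 0, so a_7 = 10

10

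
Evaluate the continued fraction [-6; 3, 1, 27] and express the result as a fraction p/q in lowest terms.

-638/111

a_0 = -6: -6/1
a_1 = 3: -17/3
a_2 = 1: -23/4
a_3 = 27: -638/111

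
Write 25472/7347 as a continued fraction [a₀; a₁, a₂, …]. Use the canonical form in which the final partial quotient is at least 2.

[3; 2, 7, 13, 2, 8, 2]

⌊25472/7347⌋ = 3, remainder 3431
⌊7347/3431⌋ = 2, remainder 485
⌊3431/485⌋ = 7, remainder 36
⌊485/36⌋ = 13, remainder 17
⌊36/17⌋ = 2, remainder 2
⌊17/2⌋ = 8, remainder 1
⌊2/1⌋ = 2, remainder 0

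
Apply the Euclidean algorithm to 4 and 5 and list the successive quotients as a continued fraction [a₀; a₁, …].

4 ÷ 5 → quotient 0, remainder 4
5 ÷ 4 → quotient 1, remainder 1
4 ÷ 1 → quotient 4, remainder 0

[0; 1, 4]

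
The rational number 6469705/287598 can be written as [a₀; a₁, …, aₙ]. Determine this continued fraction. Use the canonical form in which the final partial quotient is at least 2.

[22; 2, 57, 51, 49]

Repeatedly divide and take the remainder:
6469705 = 22·287598 + 142549, so a_0 = 22
287598 = 2·142549 + 2500, so a_1 = 2
142549 = 57·2500 + 49, so a_2 = 57
2500 = 51·49 + 1, so a_3 = 51
49 = 49·1 + 0, so a_4 = 49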